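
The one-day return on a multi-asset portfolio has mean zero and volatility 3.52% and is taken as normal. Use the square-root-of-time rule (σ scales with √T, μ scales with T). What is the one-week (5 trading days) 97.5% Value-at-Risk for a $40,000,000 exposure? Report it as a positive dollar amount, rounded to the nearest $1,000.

$6,171,000

At 97.5%, z = 1.960.
σ_{5d} = 3.52% × √5 = 7.871%.
VaR = 1.960 × 7.871% = 15.427%.
On $40,000,000: 0.15427 × $40,000,000 = $6,170,800.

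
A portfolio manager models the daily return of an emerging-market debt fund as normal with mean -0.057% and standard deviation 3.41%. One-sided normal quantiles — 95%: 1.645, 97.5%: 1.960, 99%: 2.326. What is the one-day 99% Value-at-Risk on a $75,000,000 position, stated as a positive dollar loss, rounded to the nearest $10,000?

$5,990,000

VaR = −μ + z·σ = −(-0.057%) + 2.326 × 3.41% = 7.989%.
On $75,000,000: 0.07989 × $75,000,000 = $5,991,750.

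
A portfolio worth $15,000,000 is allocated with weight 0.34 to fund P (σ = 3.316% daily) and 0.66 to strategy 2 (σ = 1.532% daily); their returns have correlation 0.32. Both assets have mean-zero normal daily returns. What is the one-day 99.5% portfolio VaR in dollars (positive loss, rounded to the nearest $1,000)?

$672,000

σ_p² = 0.34²·3.316² + 0.66²·1.532² + 2·0.32·0.34·0.66·3.316·1.532 = 3.0231 (%²).
σ_p = √3.0231 = 1.739%.
At 99.5%, z = 2.576.
VaR = 2.576 × 1.739% = 4.480%; on $15,000,000 that is $672,000.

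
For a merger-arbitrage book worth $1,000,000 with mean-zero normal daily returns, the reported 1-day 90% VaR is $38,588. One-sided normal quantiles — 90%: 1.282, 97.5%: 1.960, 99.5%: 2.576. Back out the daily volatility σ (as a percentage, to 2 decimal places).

3.01%

VaR as a fraction: $38,588 / $1,000,000 = 3.859%.
σ = VaR / z = 3.859% / 1.282 = 3.010%.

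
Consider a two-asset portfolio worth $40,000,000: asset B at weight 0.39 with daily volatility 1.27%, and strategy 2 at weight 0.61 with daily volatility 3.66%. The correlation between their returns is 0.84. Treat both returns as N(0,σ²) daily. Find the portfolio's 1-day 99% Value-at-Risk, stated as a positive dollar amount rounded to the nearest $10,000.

$2,480,000

σ_p² = 0.39²·1.27² + 0.61²·3.66² + 2·0.84·0.39·0.61·1.27·3.66 = 7.0876 (%²).
σ_p = √7.0876 = 2.662%.
At 99%, z = 2.326.
VaR = 2.326 × 2.662% = 6.192%; on $40,000,000 that is $2,476,800.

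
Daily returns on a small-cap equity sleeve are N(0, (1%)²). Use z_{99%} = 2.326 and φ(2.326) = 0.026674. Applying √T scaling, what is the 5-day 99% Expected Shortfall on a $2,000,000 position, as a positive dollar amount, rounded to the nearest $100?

σ_{5d} = 1% × √5 = 2.236%.
ES multiplier = φ(z)/(1−α) = 0.026674/0.01 = 2.667.
ES = 2.236% × 2.667 = 5.963%; on $2,000,000: $119,260.

$119,300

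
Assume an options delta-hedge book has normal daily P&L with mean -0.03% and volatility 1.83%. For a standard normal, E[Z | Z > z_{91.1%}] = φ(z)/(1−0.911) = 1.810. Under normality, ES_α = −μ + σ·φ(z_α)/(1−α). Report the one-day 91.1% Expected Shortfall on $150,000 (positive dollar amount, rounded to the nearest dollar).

$5,013

ES = −(-0.03%) + 1.83% × 1.810 = 3.342%.
On $150,000: 0.03342 × $150,000 = $5,013.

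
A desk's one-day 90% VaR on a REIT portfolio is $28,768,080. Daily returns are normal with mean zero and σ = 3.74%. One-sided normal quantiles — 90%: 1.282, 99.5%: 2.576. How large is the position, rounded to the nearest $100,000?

VaR as a fraction of value: z·σ = 1.282 × 3.74% = 4.79468%.
Position = $28,768,080 / 0.0479468 = $600,000,000.

$600,000,000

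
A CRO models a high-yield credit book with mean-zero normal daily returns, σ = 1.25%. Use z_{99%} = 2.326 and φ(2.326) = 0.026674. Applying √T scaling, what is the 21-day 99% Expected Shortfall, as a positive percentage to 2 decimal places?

σ_{21d} = 1.25% × √21 = 5.728%.
ES multiplier = φ(z)/(1−α) = 0.026674/0.01 = 2.667.
ES = 5.728% × 2.667 = 15.277%.

15.28%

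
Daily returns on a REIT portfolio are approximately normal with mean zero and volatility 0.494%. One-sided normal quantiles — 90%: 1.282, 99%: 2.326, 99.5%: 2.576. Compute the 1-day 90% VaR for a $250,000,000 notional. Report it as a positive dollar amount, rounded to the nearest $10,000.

VaR = z·σ = 1.282 × 0.494% = 0.633%.
On $250,000,000: 0.00633 × $250,000,000 = $1,582,500.

$1,580,000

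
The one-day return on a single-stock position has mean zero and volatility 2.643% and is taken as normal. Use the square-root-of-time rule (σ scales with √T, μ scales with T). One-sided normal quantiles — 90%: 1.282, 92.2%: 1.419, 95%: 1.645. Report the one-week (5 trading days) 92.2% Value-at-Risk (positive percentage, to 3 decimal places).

σ_{5d} = 2.643% × √5 = 5.910%.
VaR = 1.419 × 5.910% = 8.386%.

8.386%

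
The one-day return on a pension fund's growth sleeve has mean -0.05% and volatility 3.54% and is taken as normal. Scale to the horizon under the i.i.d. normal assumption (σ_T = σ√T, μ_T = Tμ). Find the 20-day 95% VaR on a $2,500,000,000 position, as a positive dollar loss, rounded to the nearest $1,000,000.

$676,000,000

At 95%, z = 1.645.
σ_{20d} = 3.54% × √20 = 15.831%; μ_{20d} = 20 × -0.05% = -1.000%.
VaR = −(-1.000%) + 1.645 × 15.831% = 27.042%.
On $2,500,000,000: 0.27042 × $2,500,000,000 = $676,050,000.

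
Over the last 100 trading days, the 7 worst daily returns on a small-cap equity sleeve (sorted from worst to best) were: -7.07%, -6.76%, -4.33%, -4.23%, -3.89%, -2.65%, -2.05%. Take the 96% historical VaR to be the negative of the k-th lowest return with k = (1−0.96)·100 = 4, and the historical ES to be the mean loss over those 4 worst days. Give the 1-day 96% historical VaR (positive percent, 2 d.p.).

k = 4; the 4th lowest return is -4.23%, so VaR = 4.23%.

4.23%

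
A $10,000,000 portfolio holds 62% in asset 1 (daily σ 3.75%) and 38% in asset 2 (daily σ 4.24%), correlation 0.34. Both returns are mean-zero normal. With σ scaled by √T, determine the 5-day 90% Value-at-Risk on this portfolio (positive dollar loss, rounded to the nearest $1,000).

σ_p = √(0.62²·3.75² + 0.38²·4.24² + 2·0.34·0.62·0.38·3.75·4.24) = 3.248%.
σ_{5d} = 3.248% × √5 = 7.263%.
z(90%) = 1.282.
VaR = 1.282 × 7.263% = 9.311%; on $10,000,000 that is $931,100.

$931,000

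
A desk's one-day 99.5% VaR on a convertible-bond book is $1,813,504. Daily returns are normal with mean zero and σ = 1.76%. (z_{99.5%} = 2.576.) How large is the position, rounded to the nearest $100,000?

$40,000,000

VaR as a fraction of value: z·σ = 2.576 × 1.76% = 4.53376%.
Position = $1,813,504 / 0.0453376 = $40,000,000.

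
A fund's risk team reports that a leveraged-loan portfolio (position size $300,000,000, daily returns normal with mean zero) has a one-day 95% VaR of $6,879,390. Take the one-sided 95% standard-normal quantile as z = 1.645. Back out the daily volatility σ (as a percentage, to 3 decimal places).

1.394%

VaR as a fraction: $6,879,390 / $300,000,000 = 2.293%.
σ = VaR / z = 2.293% / 1.645 = 1.394%.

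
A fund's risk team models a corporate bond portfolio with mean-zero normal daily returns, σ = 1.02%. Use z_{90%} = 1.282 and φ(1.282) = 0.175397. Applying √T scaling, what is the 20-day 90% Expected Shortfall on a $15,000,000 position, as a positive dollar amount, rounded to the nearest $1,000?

$1,200,000

σ_{20d} = 1.02% × √20 = 4.562%.
ES multiplier = φ(z)/(1−α) = 0.175397/0.1 = 1.754.
ES = 4.562% × 1.754 = 8.002%; on $15,000,000: $1,200,300.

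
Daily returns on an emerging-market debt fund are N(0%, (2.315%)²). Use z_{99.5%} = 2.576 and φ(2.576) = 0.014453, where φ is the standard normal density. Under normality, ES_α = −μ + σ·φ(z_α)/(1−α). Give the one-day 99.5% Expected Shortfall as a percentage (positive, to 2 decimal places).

Tail multiplier: φ(z)/(1−α) = 0.014453 / 0.005 = 2.891.
ES = 2.315% × 2.891 = 6.693%.

6.69%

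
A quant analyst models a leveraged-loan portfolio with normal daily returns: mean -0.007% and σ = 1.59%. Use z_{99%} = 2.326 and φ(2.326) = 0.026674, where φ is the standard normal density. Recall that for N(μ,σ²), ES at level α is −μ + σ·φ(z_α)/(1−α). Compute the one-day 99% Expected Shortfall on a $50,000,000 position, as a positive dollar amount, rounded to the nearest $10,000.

$2,120,000

Tail multiplier: φ(z)/(1−α) = 0.026674 / 0.01 = 2.667.
ES = −(-0.007%) + 1.59% × 2.667 = 4.248%.
On $50,000,000: 0.04248 × $50,000,000 = $2,124,000.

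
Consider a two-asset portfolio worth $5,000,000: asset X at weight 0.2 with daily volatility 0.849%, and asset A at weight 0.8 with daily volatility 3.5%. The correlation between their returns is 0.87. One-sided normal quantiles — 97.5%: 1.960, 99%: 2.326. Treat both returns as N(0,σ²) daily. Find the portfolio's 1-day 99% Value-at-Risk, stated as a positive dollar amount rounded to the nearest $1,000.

σ_p² = 0.2²·0.849² + 0.8²·3.5² + 2·0.87·0.2·0.8·0.849·3.5 = 8.6961 (%²).
σ_p = √8.6961 = 2.949%.
VaR = 2.326 × 2.949% = 6.859%; on $5,000,000 that is $342,950.

$343,000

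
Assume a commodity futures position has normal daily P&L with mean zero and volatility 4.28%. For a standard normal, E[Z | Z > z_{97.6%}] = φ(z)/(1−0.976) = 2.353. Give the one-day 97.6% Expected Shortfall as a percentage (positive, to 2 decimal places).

ES = 4.28% × 2.353 = 10.071%.

10.07%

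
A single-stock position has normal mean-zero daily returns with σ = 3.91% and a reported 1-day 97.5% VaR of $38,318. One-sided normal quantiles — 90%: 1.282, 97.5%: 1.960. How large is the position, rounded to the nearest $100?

VaR as a fraction of value: z·σ = 1.960 × 3.91% = 7.6636%.
Position = $38,318 / 0.076636 = $500,000.

$500,000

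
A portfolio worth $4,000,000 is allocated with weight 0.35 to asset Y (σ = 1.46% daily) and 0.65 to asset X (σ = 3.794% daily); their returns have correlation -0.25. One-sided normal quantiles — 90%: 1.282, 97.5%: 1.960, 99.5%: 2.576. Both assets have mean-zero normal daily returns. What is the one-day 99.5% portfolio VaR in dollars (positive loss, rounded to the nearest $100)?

σ_p² = 0.35²·1.46² + 0.65²·3.794² + 2·-0.25·0.35·0.65·1.46·3.794 = 5.7127 (%²).
σ_p = √5.7127 = 2.390%.
VaR = 2.576 × 2.390% = 6.157%; on $4,000,000 that is $246,280.

$246,300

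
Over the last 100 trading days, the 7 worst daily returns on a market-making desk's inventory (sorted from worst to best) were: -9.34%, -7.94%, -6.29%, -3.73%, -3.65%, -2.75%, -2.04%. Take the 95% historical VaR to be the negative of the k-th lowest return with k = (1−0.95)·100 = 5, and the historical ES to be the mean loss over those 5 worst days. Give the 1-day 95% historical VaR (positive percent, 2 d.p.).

k = 5; the 5th lowest return is -3.65%, so VaR = 3.65%.

3.65%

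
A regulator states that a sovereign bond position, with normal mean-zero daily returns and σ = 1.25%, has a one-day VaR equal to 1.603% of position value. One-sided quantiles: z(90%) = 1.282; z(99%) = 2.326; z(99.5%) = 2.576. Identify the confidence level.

90%

Implied z = VaR/σ = 1.603 / 1.25 = 1.282.
This matches z(90%) = 1.282.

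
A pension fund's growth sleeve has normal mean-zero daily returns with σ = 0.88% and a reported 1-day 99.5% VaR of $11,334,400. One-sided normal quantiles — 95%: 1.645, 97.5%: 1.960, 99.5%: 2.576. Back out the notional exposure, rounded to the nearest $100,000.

VaR as a fraction of value: z·σ = 2.576 × 0.88% = 2.26688%.
Position = $11,334,400 / 0.0226688 = $500,000,000.

$500,000,000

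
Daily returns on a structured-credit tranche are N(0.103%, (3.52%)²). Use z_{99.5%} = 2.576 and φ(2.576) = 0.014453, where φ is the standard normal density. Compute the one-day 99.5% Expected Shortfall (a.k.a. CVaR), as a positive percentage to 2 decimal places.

Tail multiplier: φ(z)/(1−α) = 0.014453 / 0.005 = 2.891.
ES = −(0.103%) + 3.52% × 2.891 = 10.073%.

10.07%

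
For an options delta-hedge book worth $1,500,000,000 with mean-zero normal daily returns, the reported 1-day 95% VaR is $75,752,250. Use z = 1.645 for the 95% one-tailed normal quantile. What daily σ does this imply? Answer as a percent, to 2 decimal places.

3.07%

VaR as a fraction: $75,752,250 / $1,500,000,000 = 5.050%.
σ = VaR / z = 5.050% / 1.645 = 3.070%.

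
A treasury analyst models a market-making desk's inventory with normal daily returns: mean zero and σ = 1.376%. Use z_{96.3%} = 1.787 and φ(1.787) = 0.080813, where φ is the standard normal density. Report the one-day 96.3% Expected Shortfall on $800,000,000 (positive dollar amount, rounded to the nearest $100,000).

$24,000,000

Tail multiplier: φ(z)/(1−α) = 0.080813 / 0.037 = 2.184.
ES = 1.376% × 2.184 = 3.005%.
On $800,000,000: 0.03005 × $800,000,000 = $24,040,000.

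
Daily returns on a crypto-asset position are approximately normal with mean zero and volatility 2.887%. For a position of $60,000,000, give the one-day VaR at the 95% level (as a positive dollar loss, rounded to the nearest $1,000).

At 95% one-sided, z = 1.645.
VaR = z·σ = 1.645 × 2.887% = 4.749%.
On $60,000,000: 0.04749 × $60,000,000 = $2,849,400.

$2,849,000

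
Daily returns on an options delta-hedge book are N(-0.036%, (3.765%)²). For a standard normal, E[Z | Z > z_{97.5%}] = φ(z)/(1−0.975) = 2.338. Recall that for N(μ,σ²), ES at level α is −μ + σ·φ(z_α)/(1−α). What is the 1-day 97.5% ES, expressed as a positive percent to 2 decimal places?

ES = −(-0.036%) + 3.765% × 2.338 = 8.839%.

8.84%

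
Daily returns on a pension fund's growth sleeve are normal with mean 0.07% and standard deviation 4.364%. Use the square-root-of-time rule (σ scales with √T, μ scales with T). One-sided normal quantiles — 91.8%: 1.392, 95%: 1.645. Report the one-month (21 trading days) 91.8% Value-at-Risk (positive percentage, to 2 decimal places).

σ_{21d} = 4.364% × √21 = 19.998%; μ_{21d} = 21 × 0.07% = 1.470%.
VaR = −(1.470%) + 1.392 × 19.998% = 26.367%.

26.37%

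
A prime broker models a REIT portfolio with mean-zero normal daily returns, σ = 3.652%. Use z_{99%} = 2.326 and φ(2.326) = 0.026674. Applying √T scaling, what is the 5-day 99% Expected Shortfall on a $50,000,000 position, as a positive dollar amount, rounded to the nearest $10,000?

$10,890,000

σ_{5d} = 3.652% × √5 = 8.166%.
ES multiplier = φ(z)/(1−α) = 0.026674/0.01 = 2.667.
ES = 8.166% × 2.667 = 21.779%; on $50,000,000: $10,889,500.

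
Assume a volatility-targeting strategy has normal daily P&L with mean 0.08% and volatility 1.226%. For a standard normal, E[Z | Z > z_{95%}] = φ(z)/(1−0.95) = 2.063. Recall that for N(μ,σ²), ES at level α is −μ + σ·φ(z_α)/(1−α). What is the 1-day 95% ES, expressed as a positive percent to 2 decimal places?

ES = −(0.08%) + 1.226% × 2.063 = 2.449%.

2.45%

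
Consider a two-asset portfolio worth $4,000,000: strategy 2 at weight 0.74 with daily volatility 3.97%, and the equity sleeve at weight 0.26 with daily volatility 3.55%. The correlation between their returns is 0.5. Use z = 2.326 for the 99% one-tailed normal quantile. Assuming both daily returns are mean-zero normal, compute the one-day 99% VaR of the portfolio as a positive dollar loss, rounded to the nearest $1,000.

σ_p² = 0.74²·3.97² + 0.26²·3.55² + 2·0.5·0.74·0.26·3.97·3.55 = 12.1942 (%²).
σ_p = √12.1942 = 3.492%.
VaR = 2.326 × 3.492% = 8.122%; on $4,000,000 that is $324,880.

$325,000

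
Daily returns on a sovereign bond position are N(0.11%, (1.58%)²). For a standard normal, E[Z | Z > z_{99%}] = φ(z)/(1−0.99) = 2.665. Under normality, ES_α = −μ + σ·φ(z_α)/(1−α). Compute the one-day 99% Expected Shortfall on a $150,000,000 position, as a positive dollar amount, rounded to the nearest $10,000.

$6,150,000

ES = −(0.11%) + 1.58% × 2.665 = 4.101%.
On $150,000,000: 0.04101 × $150,000,000 = $6,151,500.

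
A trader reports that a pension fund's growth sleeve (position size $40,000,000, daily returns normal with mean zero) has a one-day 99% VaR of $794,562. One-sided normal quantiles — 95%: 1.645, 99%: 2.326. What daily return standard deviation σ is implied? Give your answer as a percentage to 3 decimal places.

VaR as a fraction: $794,562 / $40,000,000 = 1.986%.
σ = VaR / z = 1.986% / 2.326 = 0.854%.

0.854%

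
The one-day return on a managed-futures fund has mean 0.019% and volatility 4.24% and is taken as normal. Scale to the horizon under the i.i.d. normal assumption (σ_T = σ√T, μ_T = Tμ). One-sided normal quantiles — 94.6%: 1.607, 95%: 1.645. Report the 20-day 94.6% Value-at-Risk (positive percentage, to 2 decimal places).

σ_{20d} = 4.24% × √20 = 18.962%; μ_{20d} = 20 × 0.019% = 0.380%.
VaR = −(0.380%) + 1.607 × 18.962% = 30.092%.

30.09%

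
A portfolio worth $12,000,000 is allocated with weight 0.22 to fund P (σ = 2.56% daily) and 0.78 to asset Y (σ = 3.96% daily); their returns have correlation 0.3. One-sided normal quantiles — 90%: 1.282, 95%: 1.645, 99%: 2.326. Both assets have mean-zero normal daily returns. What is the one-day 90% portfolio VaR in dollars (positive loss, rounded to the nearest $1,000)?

σ_p² = 0.22²·2.56² + 0.78²·3.96² + 2·0.3·0.22·0.78·2.56·3.96 = 10.9016 (%²).
σ_p = √10.9016 = 3.302%.
VaR = 1.282 × 3.302% = 4.233%; on $12,000,000 that is $507,960.

$508,000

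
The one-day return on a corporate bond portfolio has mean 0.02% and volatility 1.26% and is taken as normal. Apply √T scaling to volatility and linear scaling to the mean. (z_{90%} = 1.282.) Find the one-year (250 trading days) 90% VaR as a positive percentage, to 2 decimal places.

20.54%

σ_{250d} = 1.26% × √250 = 19.922%; μ_{250d} = 250 × 0.02% = 5.000%.
VaR = −(5.000%) + 1.282 × 19.922% = 20.540%.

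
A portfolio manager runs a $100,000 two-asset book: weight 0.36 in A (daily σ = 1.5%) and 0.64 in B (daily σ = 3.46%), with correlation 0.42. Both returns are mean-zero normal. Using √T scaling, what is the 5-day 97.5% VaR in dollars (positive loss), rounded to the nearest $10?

$10,910

σ_p = √(0.36²·1.5² + 0.64²·3.46² + 2·0.42·0.36·0.64·1.5·3.46) = 2.490%.
σ_{5d} = 2.490% × √5 = 5.568%.
z(97.5%) = 1.960.
VaR = 1.960 × 5.568% = 10.913%; on $100,000 that is $10,913.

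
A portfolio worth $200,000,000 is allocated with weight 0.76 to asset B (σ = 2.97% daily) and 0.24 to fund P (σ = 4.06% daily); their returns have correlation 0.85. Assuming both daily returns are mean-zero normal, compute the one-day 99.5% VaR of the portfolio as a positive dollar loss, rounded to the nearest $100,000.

σ_p² = 0.76²·2.97² + 0.24²·4.06² + 2·0.85·0.76·0.24·2.97·4.06 = 9.7834 (%²).
σ_p = √9.7834 = 3.128%.
At 99.5%, z = 2.576.
VaR = 2.576 × 3.128% = 8.058%; on $200,000,000 that is $16,116,000.

$16,100,000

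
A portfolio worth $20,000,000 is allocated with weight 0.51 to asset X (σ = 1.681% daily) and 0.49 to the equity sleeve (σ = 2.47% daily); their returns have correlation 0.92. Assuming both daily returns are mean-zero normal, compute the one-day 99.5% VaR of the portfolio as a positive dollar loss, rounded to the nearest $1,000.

σ_p² = 0.51²·1.681² + 0.49²·2.47² + 2·0.92·0.51·0.49·1.681·2.47 = 4.1090 (%²).
σ_p = √4.1090 = 2.027%.
At 99.5%, z = 2.576.
VaR = 2.576 × 2.027% = 5.222%; on $20,000,000 that is $1,044,400.

$1,044,000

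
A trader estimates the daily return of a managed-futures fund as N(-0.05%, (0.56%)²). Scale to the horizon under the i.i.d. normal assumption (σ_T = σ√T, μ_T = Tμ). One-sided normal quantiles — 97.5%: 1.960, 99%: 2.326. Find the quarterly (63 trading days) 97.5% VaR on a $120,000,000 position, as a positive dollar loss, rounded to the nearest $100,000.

σ_{63d} = 0.56% × √63 = 4.445%; μ_{63d} = 63 × -0.05% = -3.150%.
VaR = −(-3.150%) + 1.960 × 4.445% = 11.862%.
On $120,000,000: 0.11862 × $120,000,000 = $14,234,400.

$14,200,000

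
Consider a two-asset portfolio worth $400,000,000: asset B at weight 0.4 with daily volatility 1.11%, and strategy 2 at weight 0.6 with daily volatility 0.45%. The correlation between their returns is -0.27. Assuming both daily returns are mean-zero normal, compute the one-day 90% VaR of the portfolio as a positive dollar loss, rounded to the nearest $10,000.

σ_p² = 0.4²·1.11² + 0.6²·0.45² + 2·-0.27·0.4·0.6·1.11·0.45 = 0.2053 (%²).
σ_p = √0.2053 = 0.453%.
At 90%, z = 1.282.
VaR = 1.282 × 0.453% = 0.581%; on $400,000,000 that is $2,324,000.

$2,320,000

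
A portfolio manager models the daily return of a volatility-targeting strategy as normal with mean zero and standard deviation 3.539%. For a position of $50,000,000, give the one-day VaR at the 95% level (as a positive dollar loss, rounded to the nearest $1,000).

$2,911,000

At 95% one-sided, z = 1.645.
VaR = z·σ = 1.645 × 3.539% = 5.822%.
On $50,000,000: 0.05822 × $50,000,000 = $2,911,000.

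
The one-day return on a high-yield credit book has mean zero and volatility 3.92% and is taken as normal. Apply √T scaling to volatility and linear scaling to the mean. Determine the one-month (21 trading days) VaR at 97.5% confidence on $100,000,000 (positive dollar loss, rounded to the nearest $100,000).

$35,200,000

At 97.5%, z = 1.960.
σ_{21d} = 3.92% × √21 = 17.964%.
VaR = 1.960 × 17.964% = 35.209%.
On $100,000,000: 0.35209 × $100,000,000 = $35,209,000.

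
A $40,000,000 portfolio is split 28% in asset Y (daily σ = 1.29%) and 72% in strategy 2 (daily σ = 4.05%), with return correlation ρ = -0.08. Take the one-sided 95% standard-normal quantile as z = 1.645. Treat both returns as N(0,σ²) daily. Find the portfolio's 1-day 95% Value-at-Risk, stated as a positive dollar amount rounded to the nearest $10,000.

$1,910,000

σ_p² = 0.28²·1.29² + 0.72²·4.05² + 2·-0.08·0.28·0.72·1.29·4.05 = 8.4650 (%²).
σ_p = √8.4650 = 2.909%.
VaR = 1.645 × 2.909% = 4.785%; on $40,000,000 that is $1,914,000.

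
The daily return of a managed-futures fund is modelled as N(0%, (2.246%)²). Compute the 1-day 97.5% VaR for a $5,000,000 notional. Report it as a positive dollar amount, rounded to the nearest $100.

At 97.5% one-sided, z = 1.960.
VaR = z·σ = 1.960 × 2.246% = 4.402%.
On $5,000,000: 0.04402 × $5,000,000 = $220,100.

$220,100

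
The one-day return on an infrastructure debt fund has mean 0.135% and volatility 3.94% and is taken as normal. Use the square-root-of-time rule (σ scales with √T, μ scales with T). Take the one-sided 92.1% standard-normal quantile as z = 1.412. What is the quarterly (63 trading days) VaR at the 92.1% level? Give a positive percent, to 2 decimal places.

35.65%

σ_{63d} = 3.94% × √63 = 31.273%; μ_{63d} = 63 × 0.135% = 8.505%.
VaR = −(8.505%) + 1.412 × 31.273% = 35.652%.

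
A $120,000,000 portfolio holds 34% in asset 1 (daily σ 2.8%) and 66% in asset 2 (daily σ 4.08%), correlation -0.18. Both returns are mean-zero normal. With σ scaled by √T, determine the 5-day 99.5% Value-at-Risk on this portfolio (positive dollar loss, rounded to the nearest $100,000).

σ_p = √(0.34²·2.8² + 0.66²·4.08² + 2·-0.18·0.34·0.66·2.8·4.08) = 2.690%.
σ_{5d} = 2.690% × √5 = 6.015%.
z(99.5%) = 2.576.
VaR = 2.576 × 6.015% = 15.495%; on $120,000,000 that is $18,594,000.

$18,600,000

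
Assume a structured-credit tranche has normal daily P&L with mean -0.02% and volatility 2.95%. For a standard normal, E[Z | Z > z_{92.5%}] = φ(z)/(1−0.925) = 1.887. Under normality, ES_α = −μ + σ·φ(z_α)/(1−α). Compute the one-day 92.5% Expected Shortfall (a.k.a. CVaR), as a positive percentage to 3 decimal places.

ES = −(-0.02%) + 2.95% × 1.887 = 5.587%.

5.587%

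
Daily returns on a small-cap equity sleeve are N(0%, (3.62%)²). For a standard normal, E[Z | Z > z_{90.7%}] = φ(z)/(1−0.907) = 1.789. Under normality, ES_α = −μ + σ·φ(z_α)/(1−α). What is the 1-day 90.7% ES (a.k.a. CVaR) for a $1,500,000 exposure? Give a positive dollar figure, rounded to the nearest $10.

$97,140

ES = 3.62% × 1.789 = 6.476%.
On $1,500,000: 0.06476 × $1,500,000 = $97,140.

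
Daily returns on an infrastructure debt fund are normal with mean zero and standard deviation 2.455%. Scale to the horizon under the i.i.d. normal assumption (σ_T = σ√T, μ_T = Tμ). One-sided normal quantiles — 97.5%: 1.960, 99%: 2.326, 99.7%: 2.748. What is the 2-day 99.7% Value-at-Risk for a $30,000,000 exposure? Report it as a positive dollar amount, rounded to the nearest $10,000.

$2,860,000

σ_{2d} = 2.455% × √2 = 3.472%.
VaR = 2.748 × 3.472% = 9.541%.
On $30,000,000: 0.09541 × $30,000,000 = $2,862,300.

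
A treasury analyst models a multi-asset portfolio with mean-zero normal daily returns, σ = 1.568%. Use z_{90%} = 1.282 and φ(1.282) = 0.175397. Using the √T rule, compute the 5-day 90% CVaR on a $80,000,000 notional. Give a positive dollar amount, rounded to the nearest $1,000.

σ_{5d} = 1.568% × √5 = 3.506%.
ES multiplier = φ(z)/(1−α) = 0.175397/0.1 = 1.754.
ES = 3.506% × 1.754 = 6.150%; on $80,000,000: $4,920,000.

$4,920,000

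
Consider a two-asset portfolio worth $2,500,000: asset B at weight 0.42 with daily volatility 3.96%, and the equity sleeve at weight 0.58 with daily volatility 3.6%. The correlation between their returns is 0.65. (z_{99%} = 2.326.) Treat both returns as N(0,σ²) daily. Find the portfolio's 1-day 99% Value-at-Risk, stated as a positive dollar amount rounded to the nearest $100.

$198,400

σ_p² = 0.42²·3.96² + 0.58²·3.6² + 2·0.65·0.42·0.58·3.96·3.6 = 11.6406 (%²).
σ_p = √11.6406 = 3.412%.
VaR = 2.326 × 3.412% = 7.936%; on $2,500,000 that is $198,400.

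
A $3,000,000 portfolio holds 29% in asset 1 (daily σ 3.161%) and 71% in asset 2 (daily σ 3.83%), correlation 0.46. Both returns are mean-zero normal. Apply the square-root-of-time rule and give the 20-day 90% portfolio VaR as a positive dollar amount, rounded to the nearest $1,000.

$558,000

σ_p = √(0.29²·3.161² + 0.71²·3.83² + 2·0.46·0.29·0.71·3.161·3.83) = 3.245%.
σ_{20d} = 3.245% × √20 = 14.512%.
z(90%) = 1.282.
VaR = 1.282 × 14.512% = 18.604%; on $3,000,000 that is $558,120.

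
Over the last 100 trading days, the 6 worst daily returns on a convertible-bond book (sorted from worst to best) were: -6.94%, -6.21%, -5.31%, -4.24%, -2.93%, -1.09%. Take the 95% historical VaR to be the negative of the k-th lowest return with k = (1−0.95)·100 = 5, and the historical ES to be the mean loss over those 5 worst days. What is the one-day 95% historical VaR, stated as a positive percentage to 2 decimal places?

2.93%

k = 5; the 5th lowest return is -2.93%, so VaR = 2.93%.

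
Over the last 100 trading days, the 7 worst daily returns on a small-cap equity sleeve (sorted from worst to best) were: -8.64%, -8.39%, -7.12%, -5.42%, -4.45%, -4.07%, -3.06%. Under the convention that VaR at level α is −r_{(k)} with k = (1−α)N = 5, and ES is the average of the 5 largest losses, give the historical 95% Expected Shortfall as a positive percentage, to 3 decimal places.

6.804%

The 5 worst returns sum to -34.02%.
ES = −(-34.02%) / 5 = 6.804%.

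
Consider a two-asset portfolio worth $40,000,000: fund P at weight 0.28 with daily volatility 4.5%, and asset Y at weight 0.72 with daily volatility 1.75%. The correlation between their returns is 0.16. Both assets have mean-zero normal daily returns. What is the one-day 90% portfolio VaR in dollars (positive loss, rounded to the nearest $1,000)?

$984,000

σ_p² = 0.28²·4.5² + 0.72²·1.75² + 2·0.16·0.28·0.72·4.5·1.75 = 3.6832 (%²).
σ_p = √3.6832 = 1.919%.
At 90%, z = 1.282.
VaR = 1.282 × 1.919% = 2.460%; on $40,000,000 that is $984,000.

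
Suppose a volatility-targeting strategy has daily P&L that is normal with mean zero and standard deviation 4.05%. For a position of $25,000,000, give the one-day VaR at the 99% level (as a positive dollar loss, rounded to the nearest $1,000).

$2,355,000

At 99% one-sided, z = 2.326.
VaR = z·σ = 2.326 × 4.05% = 9.420%.
On $25,000,000: 0.09420 × $25,000,000 = $2,355,000.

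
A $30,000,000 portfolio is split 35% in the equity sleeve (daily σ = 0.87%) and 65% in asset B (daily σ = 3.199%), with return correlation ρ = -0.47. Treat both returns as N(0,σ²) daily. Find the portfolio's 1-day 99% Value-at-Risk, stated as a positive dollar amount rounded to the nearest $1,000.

σ_p² = 0.35²·0.87² + 0.65²·3.199² + 2·-0.47·0.35·0.65·0.87·3.199 = 3.8212 (%²).
σ_p = √3.8212 = 1.955%.
At 99%, z = 2.326.
VaR = 2.326 × 1.955% = 4.547%; on $30,000,000 that is $1,364,100.

$1,364,000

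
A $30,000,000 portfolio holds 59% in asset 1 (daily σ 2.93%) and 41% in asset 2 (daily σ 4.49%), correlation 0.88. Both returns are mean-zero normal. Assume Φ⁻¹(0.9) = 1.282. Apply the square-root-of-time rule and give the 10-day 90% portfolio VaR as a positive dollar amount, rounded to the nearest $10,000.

σ_p = √(0.59²·2.93² + 0.41²·4.49² + 2·0.88·0.59·0.41·2.93·4.49) = 3.461%.
σ_{10d} = 3.461% × √10 = 10.945%.
VaR = 1.282 × 10.945% = 14.031%; on $30,000,000 that is $4,209,300.

$4,210,000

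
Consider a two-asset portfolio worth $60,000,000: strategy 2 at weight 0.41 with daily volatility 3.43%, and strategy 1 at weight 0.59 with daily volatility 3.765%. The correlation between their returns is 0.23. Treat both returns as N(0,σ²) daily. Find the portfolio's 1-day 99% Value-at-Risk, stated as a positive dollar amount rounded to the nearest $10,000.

σ_p² = 0.41²·3.43² + 0.59²·3.765² + 2·0.23·0.41·0.59·3.43·3.765 = 8.3491 (%²).
σ_p = √8.3491 = 2.889%.
At 99%, z = 2.326.
VaR = 2.326 × 2.889% = 6.720%; on $60,000,000 that is $4,032,000.

$4,030,000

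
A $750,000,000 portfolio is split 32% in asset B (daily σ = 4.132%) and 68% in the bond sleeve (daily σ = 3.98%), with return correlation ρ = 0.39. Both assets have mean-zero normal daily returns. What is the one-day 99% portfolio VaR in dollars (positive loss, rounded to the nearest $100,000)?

$60,100,000

σ_p² = 0.32²·4.132² + 0.68²·3.98² + 2·0.39·0.32·0.68·4.132·3.98 = 11.8642 (%²).
σ_p = √11.8642 = 3.444%.
At 99%, z = 2.326.
VaR = 2.326 × 3.444% = 8.011%; on $750,000,000 that is $60,082,500.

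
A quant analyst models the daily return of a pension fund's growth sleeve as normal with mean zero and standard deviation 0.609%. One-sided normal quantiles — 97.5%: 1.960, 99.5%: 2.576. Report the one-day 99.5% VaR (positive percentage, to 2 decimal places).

1.57%

VaR = z·σ = 2.576 × 0.609% = 1.569%.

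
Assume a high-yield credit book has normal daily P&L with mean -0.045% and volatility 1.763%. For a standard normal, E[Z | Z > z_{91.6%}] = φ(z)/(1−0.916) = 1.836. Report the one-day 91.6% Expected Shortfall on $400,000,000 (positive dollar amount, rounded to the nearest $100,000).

$13,100,000

ES = −(-0.045%) + 1.763% × 1.836 = 3.282%.
On $400,000,000: 0.03282 × $400,000,000 = $13,128,000.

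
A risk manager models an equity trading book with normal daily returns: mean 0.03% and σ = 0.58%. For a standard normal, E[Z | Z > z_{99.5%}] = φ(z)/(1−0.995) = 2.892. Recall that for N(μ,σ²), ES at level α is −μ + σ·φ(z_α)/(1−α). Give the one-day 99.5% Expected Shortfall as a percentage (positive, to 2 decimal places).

1.65%

ES = −(0.03%) + 0.58% × 2.892 = 1.647%.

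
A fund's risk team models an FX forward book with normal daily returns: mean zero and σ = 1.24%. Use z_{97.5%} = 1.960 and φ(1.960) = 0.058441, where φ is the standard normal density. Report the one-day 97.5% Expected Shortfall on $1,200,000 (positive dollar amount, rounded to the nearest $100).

Tail multiplier: φ(z)/(1−α) = 0.058441 / 0.025 = 2.338.
ES = 1.24% × 2.338 = 2.899%.
On $1,200,000: 0.02899 × $1,200,000 = $34,788.

$34,800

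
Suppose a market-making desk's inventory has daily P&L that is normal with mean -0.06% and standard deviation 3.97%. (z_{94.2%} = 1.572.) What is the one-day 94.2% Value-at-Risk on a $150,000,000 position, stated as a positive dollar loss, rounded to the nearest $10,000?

VaR = −μ + z·σ = −(-0.06%) + 1.572 × 3.97% = 6.301%.
On $150,000,000: 0.06301 × $150,000,000 = $9,451,500.

$9,450,000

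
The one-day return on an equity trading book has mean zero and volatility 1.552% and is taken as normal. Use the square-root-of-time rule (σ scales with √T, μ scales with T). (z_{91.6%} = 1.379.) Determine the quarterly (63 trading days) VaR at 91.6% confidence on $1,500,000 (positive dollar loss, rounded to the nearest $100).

σ_{63d} = 1.552% × √63 = 12.319%.
VaR = 1.379 × 12.319% = 16.988%.
On $1,500,000: 0.16988 × $1,500,000 = $254,820.

$254,800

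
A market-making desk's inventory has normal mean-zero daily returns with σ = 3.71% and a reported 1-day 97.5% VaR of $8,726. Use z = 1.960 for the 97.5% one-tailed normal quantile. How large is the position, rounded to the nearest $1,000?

VaR as a fraction of value: z·σ = 1.960 × 3.71% = 7.2716%.
Position = $8,726 / 0.072716 = $120,001.

$120,000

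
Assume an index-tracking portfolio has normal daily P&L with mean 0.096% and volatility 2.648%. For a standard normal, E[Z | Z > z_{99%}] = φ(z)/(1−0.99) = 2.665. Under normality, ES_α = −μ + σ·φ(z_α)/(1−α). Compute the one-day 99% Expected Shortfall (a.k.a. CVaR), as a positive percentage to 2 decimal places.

6.96%

ES = −(0.096%) + 2.648% × 2.665 = 6.961%.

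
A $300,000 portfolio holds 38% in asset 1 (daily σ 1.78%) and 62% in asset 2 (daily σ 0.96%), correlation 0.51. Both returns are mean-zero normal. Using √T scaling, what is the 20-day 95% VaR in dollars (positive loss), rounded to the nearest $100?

σ_p = √(0.38²·1.78² + 0.62²·0.96² + 2·0.51·0.38·0.62·1.78·0.96) = 1.106%.
σ_{20d} = 1.106% × √20 = 4.946%.
z(95%) = 1.645.
VaR = 1.645 × 4.946% = 8.136%; on $300,000 that is $24,408.

$24,400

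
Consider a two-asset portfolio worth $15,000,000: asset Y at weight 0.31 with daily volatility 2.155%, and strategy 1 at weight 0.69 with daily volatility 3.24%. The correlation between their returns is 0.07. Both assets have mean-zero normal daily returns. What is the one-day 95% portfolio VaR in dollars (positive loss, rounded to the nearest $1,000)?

$587,000

σ_p² = 0.31²·2.155² + 0.69²·3.24² + 2·0.07·0.31·0.69·2.155·3.24 = 5.6533 (%²).
σ_p = √5.6533 = 2.378%.
At 95%, z = 1.645.
VaR = 1.645 × 2.378% = 3.912%; on $15,000,000 that is $586,800.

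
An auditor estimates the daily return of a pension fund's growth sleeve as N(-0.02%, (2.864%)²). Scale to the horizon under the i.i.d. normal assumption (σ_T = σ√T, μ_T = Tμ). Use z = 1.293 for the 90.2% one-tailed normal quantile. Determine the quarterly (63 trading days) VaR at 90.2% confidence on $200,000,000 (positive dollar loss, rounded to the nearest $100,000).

σ_{63d} = 2.864% × √63 = 22.732%; μ_{63d} = 63 × -0.02% = -1.260%.
VaR = −(-1.260%) + 1.293 × 22.732% = 30.652%.
On $200,000,000: 0.30652 × $200,000,000 = $61,304,000.

$61,300,000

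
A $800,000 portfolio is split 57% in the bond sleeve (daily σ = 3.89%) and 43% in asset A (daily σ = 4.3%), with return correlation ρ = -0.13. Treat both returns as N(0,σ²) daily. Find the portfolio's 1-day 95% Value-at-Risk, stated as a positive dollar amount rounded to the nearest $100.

σ_p² = 0.57²·3.89² + 0.43²·4.3² + 2·-0.13·0.57·0.43·3.89·4.3 = 7.2693 (%²).
σ_p = √7.2693 = 2.696%.
At 95%, z = 1.645.
VaR = 1.645 × 2.696% = 4.435%; on $800,000 that is $35,480.

$35,500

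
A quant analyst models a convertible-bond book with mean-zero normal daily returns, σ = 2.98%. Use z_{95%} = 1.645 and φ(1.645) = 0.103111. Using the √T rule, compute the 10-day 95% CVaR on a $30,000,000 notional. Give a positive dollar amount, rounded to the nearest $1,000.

$5,830,000

σ_{10d} = 2.98% × √10 = 9.424%.
ES multiplier = φ(z)/(1−α) = 0.103111/0.05 = 2.062.
ES = 9.424% × 2.062 = 19.432%; on $30,000,000: $5,829,600.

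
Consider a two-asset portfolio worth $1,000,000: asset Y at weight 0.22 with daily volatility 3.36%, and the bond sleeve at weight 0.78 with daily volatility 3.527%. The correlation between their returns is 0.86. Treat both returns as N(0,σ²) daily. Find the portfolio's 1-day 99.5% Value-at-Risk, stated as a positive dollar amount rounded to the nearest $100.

$87,800

σ_p² = 0.22²·3.36² + 0.78²·3.527² + 2·0.86·0.22·0.78·3.36·3.527 = 11.6125 (%²).
σ_p = √11.6125 = 3.408%.
At 99.5%, z = 2.576.
VaR = 2.576 × 3.408% = 8.779%; on $1,000,000 that is $87,790.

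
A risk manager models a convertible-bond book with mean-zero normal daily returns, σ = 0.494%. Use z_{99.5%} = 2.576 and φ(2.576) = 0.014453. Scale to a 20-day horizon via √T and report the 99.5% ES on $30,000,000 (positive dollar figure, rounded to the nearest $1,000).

$1,916,000

σ_{20d} = 0.494% × √20 = 2.209%.
ES multiplier = φ(z)/(1−α) = 0.014453/0.005 = 2.891.
ES = 2.209% × 2.891 = 6.386%; on $30,000,000: $1,915,800.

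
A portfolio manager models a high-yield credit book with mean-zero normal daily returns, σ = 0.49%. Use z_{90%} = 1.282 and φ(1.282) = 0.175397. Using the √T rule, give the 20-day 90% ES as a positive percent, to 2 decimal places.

σ_{20d} = 0.49% × √20 = 2.191%.
ES multiplier = φ(z)/(1−α) = 0.175397/0.1 = 1.754.
ES = 2.191% × 1.754 = 3.843%.

3.84%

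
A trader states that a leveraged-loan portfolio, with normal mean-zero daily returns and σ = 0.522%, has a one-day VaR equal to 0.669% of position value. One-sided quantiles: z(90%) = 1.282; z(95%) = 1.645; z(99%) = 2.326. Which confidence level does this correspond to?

90%

Implied z = VaR/σ = 0.669 / 0.522 = 1.282.
This matches z(90%) = 1.282.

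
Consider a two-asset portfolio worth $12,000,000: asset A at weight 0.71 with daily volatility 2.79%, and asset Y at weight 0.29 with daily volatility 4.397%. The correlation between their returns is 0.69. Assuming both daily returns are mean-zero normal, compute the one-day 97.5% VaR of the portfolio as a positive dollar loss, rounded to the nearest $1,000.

$707,000

σ_p² = 0.71²·2.79² + 0.29²·4.397² + 2·0.69·0.71·0.29·2.79·4.397 = 9.0357 (%²).
σ_p = √9.0357 = 3.006%.
At 97.5%, z = 1.960.
VaR = 1.960 × 3.006% = 5.892%; on $12,000,000 that is $707,040.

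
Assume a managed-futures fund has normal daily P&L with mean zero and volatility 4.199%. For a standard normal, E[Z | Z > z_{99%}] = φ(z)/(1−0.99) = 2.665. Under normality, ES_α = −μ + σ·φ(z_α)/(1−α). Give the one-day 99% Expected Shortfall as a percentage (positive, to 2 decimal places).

ES = 4.199% × 2.665 = 11.190%.

11.19%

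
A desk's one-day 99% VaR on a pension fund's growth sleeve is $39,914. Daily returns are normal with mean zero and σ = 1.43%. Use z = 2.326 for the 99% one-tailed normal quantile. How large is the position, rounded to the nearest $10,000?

$1,200,000

VaR as a fraction of value: z·σ = 2.326 × 1.43% = 3.32618%.
Position = $39,914 / 0.0332618 = $1,199,995.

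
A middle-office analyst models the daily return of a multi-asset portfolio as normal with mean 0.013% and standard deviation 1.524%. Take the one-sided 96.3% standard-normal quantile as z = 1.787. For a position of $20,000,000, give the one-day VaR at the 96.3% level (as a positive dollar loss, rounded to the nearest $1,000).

$542,000

VaR = −μ + z·σ = −(0.013%) + 1.787 × 1.524% = 2.710%.
On $20,000,000: 0.02710 × $20,000,000 = $542,000.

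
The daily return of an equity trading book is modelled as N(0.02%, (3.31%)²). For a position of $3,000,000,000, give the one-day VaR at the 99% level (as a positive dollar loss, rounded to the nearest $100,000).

$230,400,000

At 99% one-sided, z = 2.326.
VaR = −μ + z·σ = −(0.02%) + 2.326 × 3.31% = 7.679%.
On $3,000,000,000: 0.07679 × $3,000,000,000 = $230,370,000.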